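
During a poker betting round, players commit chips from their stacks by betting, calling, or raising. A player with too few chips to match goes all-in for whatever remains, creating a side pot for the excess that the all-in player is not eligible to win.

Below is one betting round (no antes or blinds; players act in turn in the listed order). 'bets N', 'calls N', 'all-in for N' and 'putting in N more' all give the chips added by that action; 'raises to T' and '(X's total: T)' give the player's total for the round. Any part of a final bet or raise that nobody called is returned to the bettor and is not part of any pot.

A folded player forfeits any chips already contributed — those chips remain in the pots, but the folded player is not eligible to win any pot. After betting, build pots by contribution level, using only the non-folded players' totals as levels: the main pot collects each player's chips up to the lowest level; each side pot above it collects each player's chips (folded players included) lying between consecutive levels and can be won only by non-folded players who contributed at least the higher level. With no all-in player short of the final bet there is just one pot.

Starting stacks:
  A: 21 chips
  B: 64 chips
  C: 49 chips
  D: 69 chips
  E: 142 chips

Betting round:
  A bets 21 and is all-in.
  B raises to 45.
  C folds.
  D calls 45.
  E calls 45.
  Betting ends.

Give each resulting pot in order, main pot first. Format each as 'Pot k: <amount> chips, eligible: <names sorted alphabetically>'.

Contributions: A=21, B=45, D=45, E=45
Folded: C
Pot levels (distinct totals of non-folded players): 21, 45
Layer 1-21: 21 each from A, B, D, E = 21*4 = 84 chips; eligible A, B, D, E
Layer 22-45: 24 each from B, D, E = 24*3 = 72 chips; eligible B, D, E

Pot 1: 84 chips, eligible: A, B, D, E
Pot 2: 72 chips, eligible: B, D, E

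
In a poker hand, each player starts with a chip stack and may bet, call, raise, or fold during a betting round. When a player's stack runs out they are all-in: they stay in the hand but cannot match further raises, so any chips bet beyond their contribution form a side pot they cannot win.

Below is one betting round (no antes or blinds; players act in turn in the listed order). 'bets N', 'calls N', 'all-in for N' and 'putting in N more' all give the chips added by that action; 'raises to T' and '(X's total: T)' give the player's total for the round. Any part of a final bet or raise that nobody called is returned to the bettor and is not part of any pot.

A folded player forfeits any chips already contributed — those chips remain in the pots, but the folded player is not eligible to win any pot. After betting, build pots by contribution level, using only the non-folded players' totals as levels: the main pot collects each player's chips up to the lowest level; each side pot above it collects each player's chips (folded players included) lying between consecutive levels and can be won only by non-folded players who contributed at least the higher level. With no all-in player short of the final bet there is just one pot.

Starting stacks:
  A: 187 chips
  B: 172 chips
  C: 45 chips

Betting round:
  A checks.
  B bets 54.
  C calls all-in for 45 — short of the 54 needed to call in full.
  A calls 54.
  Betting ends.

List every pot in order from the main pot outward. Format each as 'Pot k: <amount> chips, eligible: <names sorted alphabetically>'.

Contributions: A=54, B=54, C=45
Pot levels (distinct totals of non-folded players): 45, 54
Layer 1-45: 45 each from A, B, C = 45*3 = 135 chips; eligible A, B, C
Layer 46-54: 9 each from A, B = 9*2 = 18 chips; eligible A, B

Pot 1: 135 chips, eligible: A, B, C
Pot 2: 18 chips, eligible: A, B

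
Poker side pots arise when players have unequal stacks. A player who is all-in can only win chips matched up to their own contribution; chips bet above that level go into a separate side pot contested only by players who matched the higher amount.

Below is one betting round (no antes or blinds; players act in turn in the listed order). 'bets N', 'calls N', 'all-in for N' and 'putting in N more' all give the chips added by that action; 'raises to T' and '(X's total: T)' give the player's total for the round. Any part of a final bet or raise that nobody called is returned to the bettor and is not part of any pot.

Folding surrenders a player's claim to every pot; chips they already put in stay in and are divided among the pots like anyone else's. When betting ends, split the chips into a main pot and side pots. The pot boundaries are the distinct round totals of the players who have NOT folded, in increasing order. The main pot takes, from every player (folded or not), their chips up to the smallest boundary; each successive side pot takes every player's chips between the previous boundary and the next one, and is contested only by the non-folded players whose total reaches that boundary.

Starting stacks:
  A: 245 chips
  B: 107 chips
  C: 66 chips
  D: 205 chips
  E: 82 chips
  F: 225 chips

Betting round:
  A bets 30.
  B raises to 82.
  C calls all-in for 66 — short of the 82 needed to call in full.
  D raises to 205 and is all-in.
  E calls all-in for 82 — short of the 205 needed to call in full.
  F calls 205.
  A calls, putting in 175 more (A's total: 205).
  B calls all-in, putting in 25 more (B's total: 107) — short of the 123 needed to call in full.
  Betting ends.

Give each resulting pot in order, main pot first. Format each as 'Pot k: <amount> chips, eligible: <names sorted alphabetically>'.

Pot 1: 396 chips, eligible: A, B, C, D, E, F
Pot 2: 80 chips, eligible: A, B, D, E, F
Pot 3: 100 chips, eligible: A, B, D, F
Pot 4: 294 chips, eligible: A, D, F

Derivation:
Contributions: A=205, B=107, C=66, D=205, E=82, F=205
Pot levels (distinct totals of non-folded players): 66, 82, 107, 205
Layer 1-66: 66 each from A, B, C, D, E, F = 66*6 = 396 chips; eligible A, B, C, D, E, F
Layer 67-82: 16 each from A, B, D, E, F = 16*5 = 80 chips; eligible A, B, D, E, F
Layer 83-107: 25 each from A, B, D, F = 25*4 = 100 chips; eligible A, B, D, F
Layer 108-205: 98 each from A, D, F = 98*3 = 294 chips; eligible A, D, F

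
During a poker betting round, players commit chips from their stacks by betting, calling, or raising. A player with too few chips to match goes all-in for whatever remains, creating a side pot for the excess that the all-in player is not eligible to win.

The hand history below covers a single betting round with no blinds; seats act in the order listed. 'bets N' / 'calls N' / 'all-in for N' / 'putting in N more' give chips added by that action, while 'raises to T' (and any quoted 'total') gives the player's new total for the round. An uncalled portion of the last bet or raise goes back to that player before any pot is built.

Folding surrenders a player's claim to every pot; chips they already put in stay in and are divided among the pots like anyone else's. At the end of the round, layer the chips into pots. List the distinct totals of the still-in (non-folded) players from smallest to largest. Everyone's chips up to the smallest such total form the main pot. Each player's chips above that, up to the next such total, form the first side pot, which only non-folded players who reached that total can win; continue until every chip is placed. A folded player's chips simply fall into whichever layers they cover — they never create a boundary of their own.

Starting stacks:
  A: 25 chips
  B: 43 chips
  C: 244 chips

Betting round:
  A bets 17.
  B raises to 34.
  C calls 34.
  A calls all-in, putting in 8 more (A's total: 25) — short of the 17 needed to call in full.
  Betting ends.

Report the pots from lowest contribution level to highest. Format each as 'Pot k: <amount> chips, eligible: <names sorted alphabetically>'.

Contributions: A=25, B=34, C=34
Pot levels (distinct totals of non-folded players): 25, 34
Layer 1-25: 25 each from A, B, C = 25*3 = 75 chips; eligible A, B, C
Layer 26-34: 9 each from B, C = 9*2 = 18 chips; eligible B, C

Pot 1: 75 chips, eligible: A, B, C
Pot 2: 18 chips, eligible: B, C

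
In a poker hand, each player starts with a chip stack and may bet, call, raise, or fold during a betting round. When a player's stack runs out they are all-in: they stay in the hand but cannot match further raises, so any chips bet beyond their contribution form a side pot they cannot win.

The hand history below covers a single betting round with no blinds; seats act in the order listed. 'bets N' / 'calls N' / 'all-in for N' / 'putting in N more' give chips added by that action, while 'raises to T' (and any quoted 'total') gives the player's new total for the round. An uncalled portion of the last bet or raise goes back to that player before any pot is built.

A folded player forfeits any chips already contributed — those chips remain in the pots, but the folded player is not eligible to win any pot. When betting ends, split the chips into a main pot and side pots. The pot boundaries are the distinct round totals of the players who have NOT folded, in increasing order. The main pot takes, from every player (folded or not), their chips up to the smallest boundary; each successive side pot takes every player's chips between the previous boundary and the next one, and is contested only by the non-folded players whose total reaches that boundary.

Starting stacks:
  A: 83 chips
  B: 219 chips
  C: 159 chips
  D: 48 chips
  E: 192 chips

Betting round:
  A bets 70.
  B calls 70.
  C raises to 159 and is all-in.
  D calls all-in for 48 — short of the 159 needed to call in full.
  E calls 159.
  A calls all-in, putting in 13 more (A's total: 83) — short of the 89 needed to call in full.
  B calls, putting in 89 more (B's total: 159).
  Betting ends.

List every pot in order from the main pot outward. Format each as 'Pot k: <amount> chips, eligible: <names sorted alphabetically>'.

Contributions: A=83, B=159, C=159, D=48, E=159
Pot levels (distinct totals of non-folded players): 48, 83, 159
Layer 1-48: 48 each from A, B, C, D, E = 48*5 = 240 chips; eligible A, B, C, D, E
Layer 49-83: 35 each from A, B, C, E = 35*4 = 140 chips; eligible A, B, C, E
Layer 84-159: 76 each from B, C, E = 76*3 = 228 chips; eligible B, C, E

Pot 1: 240 chips, eligible: A, B, C, D, E
Pot 2: 140 chips, eligible: A, B, C, E
Pot 3: 228 chips, eligible: B, C, E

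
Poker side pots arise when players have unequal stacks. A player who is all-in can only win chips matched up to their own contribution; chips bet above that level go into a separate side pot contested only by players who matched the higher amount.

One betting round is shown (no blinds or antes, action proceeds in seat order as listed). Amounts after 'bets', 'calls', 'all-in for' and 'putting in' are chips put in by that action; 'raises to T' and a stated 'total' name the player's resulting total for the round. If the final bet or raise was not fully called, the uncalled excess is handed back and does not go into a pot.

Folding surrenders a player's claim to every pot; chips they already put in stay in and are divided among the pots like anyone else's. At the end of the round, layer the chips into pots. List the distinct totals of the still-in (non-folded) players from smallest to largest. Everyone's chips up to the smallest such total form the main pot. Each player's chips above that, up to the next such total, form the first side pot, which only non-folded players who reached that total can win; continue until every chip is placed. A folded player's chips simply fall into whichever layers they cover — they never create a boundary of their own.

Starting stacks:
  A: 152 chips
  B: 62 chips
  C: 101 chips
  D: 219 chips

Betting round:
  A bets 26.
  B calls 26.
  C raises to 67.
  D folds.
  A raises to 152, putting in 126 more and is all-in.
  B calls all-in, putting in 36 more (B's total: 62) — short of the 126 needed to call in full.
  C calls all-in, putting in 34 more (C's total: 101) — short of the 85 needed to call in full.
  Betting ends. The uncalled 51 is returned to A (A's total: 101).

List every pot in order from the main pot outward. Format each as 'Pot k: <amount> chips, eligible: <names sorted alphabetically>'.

Contributions (after 51 returned to A): A=101, B=62, C=101
Folded: D
Pot levels (distinct totals of non-folded players): 62, 101
Layer 1-62: 62 each from A, B, C = 62*3 = 186 chips; eligible A, B, C
Layer 63-101: 39 each from A, C = 39*2 = 78 chips; eligible A, C

Pot 1: 186 chips, eligible: A, B, C
Pot 2: 78 chips, eligible: A, C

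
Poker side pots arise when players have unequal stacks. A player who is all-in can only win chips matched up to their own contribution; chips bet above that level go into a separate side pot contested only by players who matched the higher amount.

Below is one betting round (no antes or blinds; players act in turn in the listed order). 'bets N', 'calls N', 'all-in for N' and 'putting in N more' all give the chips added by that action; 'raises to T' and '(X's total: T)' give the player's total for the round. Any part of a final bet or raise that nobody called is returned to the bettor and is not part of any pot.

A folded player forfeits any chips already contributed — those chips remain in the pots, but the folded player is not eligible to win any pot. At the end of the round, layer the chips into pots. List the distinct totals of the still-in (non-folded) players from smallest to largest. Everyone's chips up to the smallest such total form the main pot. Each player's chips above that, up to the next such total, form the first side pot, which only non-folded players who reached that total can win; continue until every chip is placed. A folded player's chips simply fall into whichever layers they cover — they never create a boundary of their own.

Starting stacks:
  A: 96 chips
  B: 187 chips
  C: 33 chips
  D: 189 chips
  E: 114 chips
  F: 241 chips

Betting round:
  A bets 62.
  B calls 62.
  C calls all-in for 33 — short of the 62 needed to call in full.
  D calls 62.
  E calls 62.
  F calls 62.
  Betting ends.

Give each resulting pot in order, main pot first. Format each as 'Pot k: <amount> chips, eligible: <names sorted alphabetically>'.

Contributions: A=62, B=62, C=33, D=62, E=62, F=62
Pot levels (distinct totals of non-folded players): 33, 62
Layer 1-33: 33 each from A, B, C, D, E, F = 33*6 = 198 chips; eligible A, B, C, D, E, F
Layer 34-62: 29 each from A, B, D, E, F = 29*5 = 145 chips; eligible A, B, D, E, F

Pot 1: 198 chips, eligible: A, B, C, D, E, F
Pot 2: 145 chips, eligible: A, B, D, E, F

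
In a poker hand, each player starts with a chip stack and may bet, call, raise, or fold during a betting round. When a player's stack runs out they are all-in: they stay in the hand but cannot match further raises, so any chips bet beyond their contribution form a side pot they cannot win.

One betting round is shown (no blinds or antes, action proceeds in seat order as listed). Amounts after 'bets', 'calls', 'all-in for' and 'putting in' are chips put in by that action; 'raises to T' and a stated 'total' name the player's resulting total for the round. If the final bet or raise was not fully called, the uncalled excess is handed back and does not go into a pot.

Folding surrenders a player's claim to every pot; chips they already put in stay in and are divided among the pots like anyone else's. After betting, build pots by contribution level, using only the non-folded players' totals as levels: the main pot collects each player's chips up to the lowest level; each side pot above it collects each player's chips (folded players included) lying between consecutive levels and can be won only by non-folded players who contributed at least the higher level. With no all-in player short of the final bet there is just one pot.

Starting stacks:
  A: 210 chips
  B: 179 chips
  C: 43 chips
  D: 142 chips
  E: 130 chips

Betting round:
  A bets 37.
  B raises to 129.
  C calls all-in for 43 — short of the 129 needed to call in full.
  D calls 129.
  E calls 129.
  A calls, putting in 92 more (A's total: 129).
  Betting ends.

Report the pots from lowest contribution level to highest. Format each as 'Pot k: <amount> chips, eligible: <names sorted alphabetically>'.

Contributions: A=129, B=129, C=43, D=129, E=129
Pot levels (distinct totals of non-folded players): 43, 129
Layer 1-43: 43 each from A, B, C, D, E = 43*5 = 215 chips; eligible A, B, C, D, E
Layer 44-129: 86 each from A, B, D, E = 86*4 = 344 chips; eligible A, B, D, E

Pot 1: 215 chips, eligible: A, B, C, D, E
Pot 2: 344 chips, eligible: A, B, D, E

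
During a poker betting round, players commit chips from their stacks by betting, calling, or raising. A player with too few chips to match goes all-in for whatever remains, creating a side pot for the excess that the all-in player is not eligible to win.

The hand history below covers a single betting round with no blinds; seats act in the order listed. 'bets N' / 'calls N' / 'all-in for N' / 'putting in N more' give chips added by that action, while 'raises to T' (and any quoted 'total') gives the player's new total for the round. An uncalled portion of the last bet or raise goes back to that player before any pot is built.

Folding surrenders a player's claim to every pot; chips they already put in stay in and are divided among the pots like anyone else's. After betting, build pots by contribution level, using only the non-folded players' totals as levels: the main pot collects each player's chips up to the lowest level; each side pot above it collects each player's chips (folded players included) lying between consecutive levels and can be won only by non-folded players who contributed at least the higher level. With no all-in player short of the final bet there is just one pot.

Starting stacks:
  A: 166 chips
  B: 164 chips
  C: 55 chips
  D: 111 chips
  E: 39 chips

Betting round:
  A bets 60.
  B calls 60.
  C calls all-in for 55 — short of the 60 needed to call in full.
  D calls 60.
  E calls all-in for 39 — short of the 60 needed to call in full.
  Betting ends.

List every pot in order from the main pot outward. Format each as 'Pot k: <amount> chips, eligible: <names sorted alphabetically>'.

Pot 1: 195 chips, eligible: A, B, C, D, E
Pot 2: 64 chips, eligible: A, B, C, D
Pot 3: 15 chips, eligible: A, B, D

Derivation:
Contributions: A=60, B=60, C=55, D=60, E=39
Pot levels (distinct totals of non-folded players): 39, 55, 60
Layer 1-39: 39 each from A, B, C, D, E = 39*5 = 195 chips; eligible A, B, C, D, E
Layer 40-55: 16 each from A, B, C, D = 16*4 = 64 chips; eligible A, B, C, D
Layer 56-60: 5 each from A, B, D = 5*3 = 15 chips; eligible A, B, D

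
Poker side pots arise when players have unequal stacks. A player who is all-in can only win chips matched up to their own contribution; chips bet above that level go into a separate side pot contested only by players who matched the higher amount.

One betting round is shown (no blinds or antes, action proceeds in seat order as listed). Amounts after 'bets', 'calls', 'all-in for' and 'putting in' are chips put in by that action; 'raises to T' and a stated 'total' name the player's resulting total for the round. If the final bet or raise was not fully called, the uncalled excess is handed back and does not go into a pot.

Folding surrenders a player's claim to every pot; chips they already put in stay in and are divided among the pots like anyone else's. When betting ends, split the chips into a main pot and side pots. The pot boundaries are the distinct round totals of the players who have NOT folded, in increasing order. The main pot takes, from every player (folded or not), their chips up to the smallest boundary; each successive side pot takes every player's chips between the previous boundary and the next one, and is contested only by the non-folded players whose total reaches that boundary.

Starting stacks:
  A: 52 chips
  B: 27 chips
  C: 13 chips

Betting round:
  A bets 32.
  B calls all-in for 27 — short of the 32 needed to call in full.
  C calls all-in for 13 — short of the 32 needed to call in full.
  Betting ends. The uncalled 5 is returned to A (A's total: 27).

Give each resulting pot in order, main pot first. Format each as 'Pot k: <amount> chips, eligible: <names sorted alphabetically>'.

Pot 1: 39 chips, eligible: A, B, C
Pot 2: 28 chips, eligible: A, B

Derivation:
Contributions (after 5 returned to A): A=27, B=27, C=13
Pot levels (distinct totals of non-folded players): 13, 27
Layer 1-13: 13 each from A, B, C = 13*3 = 39 chips; eligible A, B, C
Layer 14-27: 14 each from A, B = 14*2 = 28 chips; eligible A, B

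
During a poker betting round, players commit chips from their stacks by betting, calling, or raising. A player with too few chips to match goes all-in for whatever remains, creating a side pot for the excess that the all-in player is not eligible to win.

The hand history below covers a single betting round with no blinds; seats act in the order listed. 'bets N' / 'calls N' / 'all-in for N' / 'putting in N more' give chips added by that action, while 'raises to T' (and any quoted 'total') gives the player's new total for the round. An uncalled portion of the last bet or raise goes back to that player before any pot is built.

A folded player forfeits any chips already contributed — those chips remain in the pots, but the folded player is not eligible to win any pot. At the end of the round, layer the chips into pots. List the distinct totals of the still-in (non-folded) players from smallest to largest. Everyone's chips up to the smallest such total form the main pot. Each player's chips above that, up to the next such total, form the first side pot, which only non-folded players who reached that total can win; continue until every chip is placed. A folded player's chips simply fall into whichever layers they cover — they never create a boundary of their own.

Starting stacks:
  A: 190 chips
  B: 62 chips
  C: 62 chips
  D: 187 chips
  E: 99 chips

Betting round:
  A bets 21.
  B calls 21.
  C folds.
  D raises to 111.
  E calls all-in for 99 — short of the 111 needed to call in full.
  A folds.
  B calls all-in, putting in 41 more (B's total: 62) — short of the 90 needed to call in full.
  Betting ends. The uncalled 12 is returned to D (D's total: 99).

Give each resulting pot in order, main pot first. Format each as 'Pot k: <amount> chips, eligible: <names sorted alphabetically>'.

Pot 1: 207 chips, eligible: B, D, E
Pot 2: 74 chips, eligible: D, E

Derivation:
Contributions (after 12 returned to D): A=21, B=62, D=99, E=99
Folded: A, C
Pot levels (distinct totals of non-folded players): 62, 99
Layer 1-62: A 21 + B 62 + D 62 + E 62 = 207 chips; eligible B, D, E
Layer 63-99: 37 each from D, E = 37*2 = 74 chips; eligible D, E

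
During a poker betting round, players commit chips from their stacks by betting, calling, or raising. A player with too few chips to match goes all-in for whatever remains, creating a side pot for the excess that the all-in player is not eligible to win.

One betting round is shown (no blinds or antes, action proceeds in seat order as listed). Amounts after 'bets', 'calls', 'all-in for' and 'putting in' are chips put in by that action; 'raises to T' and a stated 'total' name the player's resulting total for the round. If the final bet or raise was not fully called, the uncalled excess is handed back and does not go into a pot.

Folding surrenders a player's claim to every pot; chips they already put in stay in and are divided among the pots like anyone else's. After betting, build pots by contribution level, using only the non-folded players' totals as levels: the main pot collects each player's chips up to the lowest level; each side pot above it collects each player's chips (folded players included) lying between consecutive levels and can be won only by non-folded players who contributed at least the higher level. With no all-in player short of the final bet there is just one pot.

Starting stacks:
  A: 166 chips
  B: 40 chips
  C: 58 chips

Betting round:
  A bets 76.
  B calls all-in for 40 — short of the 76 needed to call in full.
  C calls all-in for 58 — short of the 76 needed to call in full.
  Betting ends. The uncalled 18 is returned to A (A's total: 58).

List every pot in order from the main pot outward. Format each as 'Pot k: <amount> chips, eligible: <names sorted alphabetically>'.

Contributions (after 18 returned to A): A=58, B=40, C=58
Pot levels (distinct totals of non-folded players): 40, 58
Layer 1-40: 40 each from A, B, C = 40*3 = 120 chips; eligible A, B, C
Layer 41-58: 18 each from A, C = 18*2 = 36 chips; eligible A, C

Pot 1: 120 chips, eligible: A, B, C
Pot 2: 36 chips, eligible: A, C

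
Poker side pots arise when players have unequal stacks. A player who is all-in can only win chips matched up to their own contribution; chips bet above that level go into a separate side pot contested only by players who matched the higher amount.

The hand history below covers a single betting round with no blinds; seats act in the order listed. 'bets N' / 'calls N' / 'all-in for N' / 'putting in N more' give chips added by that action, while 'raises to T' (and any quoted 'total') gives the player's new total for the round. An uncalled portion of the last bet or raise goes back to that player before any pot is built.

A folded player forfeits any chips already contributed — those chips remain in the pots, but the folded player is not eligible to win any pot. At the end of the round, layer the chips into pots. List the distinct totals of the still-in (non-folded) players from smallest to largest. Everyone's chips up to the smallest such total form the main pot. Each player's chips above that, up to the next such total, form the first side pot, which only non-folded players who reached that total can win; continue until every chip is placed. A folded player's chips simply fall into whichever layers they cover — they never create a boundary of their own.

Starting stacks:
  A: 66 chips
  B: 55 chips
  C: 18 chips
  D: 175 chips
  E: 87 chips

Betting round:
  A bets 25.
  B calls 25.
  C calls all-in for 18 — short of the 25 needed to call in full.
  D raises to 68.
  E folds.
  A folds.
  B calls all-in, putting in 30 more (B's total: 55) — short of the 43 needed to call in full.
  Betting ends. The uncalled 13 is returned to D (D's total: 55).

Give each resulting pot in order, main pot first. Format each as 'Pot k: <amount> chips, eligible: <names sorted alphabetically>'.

Contributions (after 13 returned to D): A=25, B=55, C=18, D=55
Folded: A, E
Pot levels (distinct totals of non-folded players): 18, 55
Layer 1-18: 18 each from A, B, C, D = 18*4 = 72 chips; eligible B, C, D
Layer 19-55: A 7 + B 37 + D 37 = 81 chips; eligible B, D

Pot 1: 72 chips, eligible: B, C, D
Pot 2: 81 chips, eligible: B, D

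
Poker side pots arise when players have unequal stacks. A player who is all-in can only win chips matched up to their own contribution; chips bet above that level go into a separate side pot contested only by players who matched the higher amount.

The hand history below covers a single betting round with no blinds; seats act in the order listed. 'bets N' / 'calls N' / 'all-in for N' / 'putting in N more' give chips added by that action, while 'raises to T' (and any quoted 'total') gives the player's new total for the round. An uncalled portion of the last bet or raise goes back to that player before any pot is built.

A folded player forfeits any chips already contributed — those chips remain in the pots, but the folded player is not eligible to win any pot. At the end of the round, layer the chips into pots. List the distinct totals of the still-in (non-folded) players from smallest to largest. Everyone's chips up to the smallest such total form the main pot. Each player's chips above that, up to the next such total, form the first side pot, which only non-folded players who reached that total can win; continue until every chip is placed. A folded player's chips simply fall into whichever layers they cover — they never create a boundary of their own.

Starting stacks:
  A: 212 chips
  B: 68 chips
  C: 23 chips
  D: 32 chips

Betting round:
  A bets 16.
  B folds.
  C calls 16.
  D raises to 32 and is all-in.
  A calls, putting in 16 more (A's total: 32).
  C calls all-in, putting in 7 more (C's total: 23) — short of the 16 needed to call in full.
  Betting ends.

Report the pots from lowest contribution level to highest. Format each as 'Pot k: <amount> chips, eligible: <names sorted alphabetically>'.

Contributions: A=32, C=23, D=32
Folded: B
Pot levels (distinct totals of non-folded players): 23, 32
Layer 1-23: 23 each from A, C, D = 23*3 = 69 chips; eligible A, C, D
Layer 24-32: 9 each from A, D = 9*2 = 18 chips; eligible A, D

Pot 1: 69 chips, eligible: A, C, D
Pot 2: 18 chips, eligible: A, D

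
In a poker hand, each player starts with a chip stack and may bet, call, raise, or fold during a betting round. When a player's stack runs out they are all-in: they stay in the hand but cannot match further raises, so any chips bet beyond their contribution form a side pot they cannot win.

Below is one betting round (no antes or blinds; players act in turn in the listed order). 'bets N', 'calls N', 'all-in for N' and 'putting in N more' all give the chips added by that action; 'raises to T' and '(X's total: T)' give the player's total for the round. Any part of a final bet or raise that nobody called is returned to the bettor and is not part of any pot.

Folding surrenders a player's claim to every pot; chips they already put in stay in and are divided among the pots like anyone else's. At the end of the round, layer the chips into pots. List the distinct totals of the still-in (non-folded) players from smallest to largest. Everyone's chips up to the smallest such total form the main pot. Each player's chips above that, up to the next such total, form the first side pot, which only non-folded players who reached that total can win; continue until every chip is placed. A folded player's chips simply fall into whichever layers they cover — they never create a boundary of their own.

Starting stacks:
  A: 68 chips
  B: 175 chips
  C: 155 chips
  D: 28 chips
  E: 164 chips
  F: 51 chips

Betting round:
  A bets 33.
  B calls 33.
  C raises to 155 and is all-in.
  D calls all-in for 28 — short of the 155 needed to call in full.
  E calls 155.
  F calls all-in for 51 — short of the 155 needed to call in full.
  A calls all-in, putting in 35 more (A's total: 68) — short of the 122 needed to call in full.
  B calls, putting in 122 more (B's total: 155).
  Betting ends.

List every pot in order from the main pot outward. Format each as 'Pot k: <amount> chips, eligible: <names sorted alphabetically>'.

Contributions: A=68, B=155, C=155, D=28, E=155, F=51
Pot levels (distinct totals of non-folded players): 28, 51, 68, 155
Layer 1-28: 28 each from A, B, C, D, E, F = 28*6 = 168 chips; eligible A, B, C, D, E, F
Layer 29-51: 23 each from A, B, C, E, F = 23*5 = 115 chips; eligible A, B, C, E, F
Layer 52-68: 17 each from A, B, C, E = 17*4 = 68 chips; eligible A, B, C, E
Layer 69-155: 87 each from B, C, E = 87*3 = 261 chips; eligible B, C, E

Pot 1: 168 chips, eligible: A, B, C, D, E, F
Pot 2: 115 chips, eligible: A, B, C, E, F
Pot 3: 68 chips, eligible: A, B, C, E
Pot 4: 261 chips, eligible: B, C, E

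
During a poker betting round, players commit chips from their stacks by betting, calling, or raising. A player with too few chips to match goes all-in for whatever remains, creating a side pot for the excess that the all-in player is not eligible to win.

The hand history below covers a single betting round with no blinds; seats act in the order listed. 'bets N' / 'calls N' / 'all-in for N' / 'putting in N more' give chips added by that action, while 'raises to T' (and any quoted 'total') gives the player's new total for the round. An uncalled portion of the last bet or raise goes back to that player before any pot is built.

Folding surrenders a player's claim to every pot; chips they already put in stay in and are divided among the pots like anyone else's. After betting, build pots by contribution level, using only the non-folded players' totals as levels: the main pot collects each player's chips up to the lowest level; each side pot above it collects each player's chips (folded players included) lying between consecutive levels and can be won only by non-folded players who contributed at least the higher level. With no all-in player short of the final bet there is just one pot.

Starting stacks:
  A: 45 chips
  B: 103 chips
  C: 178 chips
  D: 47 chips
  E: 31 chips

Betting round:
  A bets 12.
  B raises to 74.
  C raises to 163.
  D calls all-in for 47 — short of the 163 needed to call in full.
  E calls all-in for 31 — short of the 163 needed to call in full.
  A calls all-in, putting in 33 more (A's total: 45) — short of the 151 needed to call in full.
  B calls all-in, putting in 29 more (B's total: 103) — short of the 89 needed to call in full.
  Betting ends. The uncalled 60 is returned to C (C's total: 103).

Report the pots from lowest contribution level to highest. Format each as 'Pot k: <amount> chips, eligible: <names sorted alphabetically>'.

Pot 1: 155 chips, eligible: A, B, C, D, E
Pot 2: 56 chips, eligible: A, B, C, D
Pot 3: 6 chips, eligible: B, C, D
Pot 4: 112 chips, eligible: B, C

Derivation:
Contributions (after 60 returned to C): A=45, B=103, C=103, D=47, E=31
Pot levels (distinct totals of non-folded players): 31, 45, 47, 103
Layer 1-31: 31 each from A, B, C, D, E = 31*5 = 155 chips; eligible A, B, C, D, E
Layer 32-45: 14 each from A, B, C, D = 14*4 = 56 chips; eligible A, B, C, D
Layer 46-47: 2 each from B, C, D = 2*3 = 6 chips; eligible B, C, D
Layer 48-103: 56 each from B, C = 56*2 = 112 chips; eligible B, C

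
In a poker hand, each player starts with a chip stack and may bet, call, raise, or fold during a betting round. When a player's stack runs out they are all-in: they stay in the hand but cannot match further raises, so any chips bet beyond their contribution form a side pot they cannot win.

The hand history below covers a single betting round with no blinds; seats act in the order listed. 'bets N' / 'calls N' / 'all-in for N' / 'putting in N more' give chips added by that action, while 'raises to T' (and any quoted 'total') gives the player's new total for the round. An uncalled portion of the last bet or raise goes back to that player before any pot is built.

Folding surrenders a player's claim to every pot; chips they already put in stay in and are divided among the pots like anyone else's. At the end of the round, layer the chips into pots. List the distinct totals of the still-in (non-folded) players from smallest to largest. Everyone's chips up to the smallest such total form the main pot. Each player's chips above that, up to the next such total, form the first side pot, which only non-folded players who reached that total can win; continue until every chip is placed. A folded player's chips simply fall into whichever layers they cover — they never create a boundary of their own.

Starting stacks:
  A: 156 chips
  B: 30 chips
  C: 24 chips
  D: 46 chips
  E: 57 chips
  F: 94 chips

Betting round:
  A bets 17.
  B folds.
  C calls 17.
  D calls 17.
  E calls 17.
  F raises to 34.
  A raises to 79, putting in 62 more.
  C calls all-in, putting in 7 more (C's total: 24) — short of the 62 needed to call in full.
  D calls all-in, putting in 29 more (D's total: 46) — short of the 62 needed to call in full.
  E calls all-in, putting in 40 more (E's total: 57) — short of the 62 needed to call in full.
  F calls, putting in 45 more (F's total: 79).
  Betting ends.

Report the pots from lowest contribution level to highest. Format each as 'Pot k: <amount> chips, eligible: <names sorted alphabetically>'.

Contributions: A=79, C=24, D=46, E=57, F=79
Folded: B
Pot levels (distinct totals of non-folded players): 24, 46, 57, 79
Layer 1-24: 24 each from A, C, D, E, F = 24*5 = 120 chips; eligible A, C, D, E, F
Layer 25-46: 22 each from A, D, E, F = 22*4 = 88 chips; eligible A, D, E, F
Layer 47-57: 11 each from A, E, F = 11*3 = 33 chips; eligible A, E, F
Layer 58-79: 22 each from A, F = 22*2 = 44 chips; eligible A, F

Pot 1: 120 chips, eligible: A, C, D, E, F
Pot 2: 88 chips, eligible: A, D, E, F
Pot 3: 33 chips, eligible: A, E, F
Pot 4: 44 chips, eligible: A, F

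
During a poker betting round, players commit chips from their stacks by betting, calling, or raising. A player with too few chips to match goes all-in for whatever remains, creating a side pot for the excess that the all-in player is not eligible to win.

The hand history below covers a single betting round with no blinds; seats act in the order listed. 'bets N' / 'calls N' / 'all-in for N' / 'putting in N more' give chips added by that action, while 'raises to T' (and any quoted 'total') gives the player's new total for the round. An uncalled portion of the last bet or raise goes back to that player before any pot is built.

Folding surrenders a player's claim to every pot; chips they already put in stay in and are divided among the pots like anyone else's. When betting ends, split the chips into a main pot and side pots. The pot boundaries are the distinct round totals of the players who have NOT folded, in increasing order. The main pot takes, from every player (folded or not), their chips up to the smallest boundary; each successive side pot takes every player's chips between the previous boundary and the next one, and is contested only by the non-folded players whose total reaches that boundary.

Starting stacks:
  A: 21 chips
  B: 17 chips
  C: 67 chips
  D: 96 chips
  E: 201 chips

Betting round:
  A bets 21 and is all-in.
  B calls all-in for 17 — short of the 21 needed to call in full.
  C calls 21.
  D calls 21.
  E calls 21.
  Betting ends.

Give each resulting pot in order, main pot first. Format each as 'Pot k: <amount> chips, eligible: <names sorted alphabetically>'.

Contributions: A=21, B=17, C=21, D=21, E=21
Pot levels (distinct totals of non-folded players): 17, 21
Layer 1-17: 17 each from A, B, C, D, E = 17*5 = 85 chips; eligible A, B, C, D, E
Layer 18-21: 4 each from A, C, D, E = 4*4 = 16 chips; eligible A, C, D, E

Pot 1: 85 chips, eligible: A, B, C, D, E
Pot 2: 16 chips, eligible: A, C, D, E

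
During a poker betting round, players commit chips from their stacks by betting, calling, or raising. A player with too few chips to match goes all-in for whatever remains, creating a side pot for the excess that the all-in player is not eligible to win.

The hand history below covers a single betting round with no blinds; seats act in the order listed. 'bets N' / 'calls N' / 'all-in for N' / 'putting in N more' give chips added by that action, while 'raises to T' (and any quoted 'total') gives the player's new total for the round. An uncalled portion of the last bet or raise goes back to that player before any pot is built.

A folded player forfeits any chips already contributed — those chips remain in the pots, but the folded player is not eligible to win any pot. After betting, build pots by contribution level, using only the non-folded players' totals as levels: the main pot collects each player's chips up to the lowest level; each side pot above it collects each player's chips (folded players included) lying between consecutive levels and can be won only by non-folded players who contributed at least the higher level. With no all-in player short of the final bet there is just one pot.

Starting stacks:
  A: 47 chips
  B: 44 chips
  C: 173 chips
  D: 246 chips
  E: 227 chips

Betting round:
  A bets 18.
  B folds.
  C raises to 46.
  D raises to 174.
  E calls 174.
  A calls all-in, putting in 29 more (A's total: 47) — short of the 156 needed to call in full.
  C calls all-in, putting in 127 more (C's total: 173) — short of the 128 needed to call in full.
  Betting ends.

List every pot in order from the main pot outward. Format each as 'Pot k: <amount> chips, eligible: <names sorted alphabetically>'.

Pot 1: 188 chips, eligible: A, C, D, E
Pot 2: 378 chips, eligible: C, D, E
Pot 3: 2 chips, eligible: D, E

Derivation:
Contributions: A=47, C=173, D=174, E=174
Folded: B
Pot levels (distinct totals of non-folded players): 47, 173, 174
Layer 1-47: 47 each from A, C, D, E = 47*4 = 188 chips; eligible A, C, D, E
Layer 48-173: 126 each from C, D, E = 126*3 = 378 chips; eligible C, D, E
Layer 174-174: 1 each from D, E = 1*2 = 2 chips; eligible D, E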